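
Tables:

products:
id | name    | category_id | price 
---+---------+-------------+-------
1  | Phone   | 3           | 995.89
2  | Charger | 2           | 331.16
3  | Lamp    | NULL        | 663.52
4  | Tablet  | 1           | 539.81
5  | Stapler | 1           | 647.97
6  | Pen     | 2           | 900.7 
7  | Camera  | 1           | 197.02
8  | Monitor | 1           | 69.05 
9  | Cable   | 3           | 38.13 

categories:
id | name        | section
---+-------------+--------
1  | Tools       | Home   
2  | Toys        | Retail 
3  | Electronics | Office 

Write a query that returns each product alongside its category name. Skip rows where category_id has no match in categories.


INNER JOIN keeps only products rows whose category_id matches an id in categories. Walk through each product:
  - product 1 (Phone): category_id=3 -> matches Electronics
  - product 2 (Charger): category_id=2 -> matches Toys
  - product 3 (Lamp): category_id=NULL, no match -> dropped
  - product 4 (Tablet): category_id=1 -> matches Tools
  - product 5 (Stapler): category_id=1 -> matches Tools
  - product 6 (Pen): category_id=2 -> matches Toys
  - product 7 (Camera): category_id=1 -> matches Tools
  - product 8 (Monitor): category_id=1 -> matches Tools
  - product 9 (Cable): category_id=3 -> matches Electronics
So 1 of 9 rows is dropped.

SQL:
SELECT a.name, b.name AS category
FROM products a
INNER JOIN categories b ON a.category_id = b.id

Result:
name    | category   
--------+------------
Phone   | Electronics
Charger | Toys       
Tablet  | Tools      
Stapler | Tools      
Pen     | Toys       
Camera  | Tools      
Monitor | Tools      
Cable   | Electronics


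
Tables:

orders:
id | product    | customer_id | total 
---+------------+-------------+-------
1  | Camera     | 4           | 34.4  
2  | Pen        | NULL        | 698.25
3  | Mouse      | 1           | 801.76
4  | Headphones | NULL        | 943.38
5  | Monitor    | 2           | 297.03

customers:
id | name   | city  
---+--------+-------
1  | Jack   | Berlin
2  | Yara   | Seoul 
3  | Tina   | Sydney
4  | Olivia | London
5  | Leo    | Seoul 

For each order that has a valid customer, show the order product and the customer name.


INNER JOIN keeps only orders rows whose customer_id matches an id in customers. Walk through each order:
  - order 1 (Camera): customer_id=4 -> matches Olivia
  - order 2 (Pen): customer_id=NULL, no match -> dropped
  - order 3 (Mouse): customer_id=1 -> matches Jack
  - order 4 (Headphones): customer_id=NULL, no match -> dropped
  - order 5 (Monitor): customer_id=2 -> matches Yara
So 2 of 5 rows are dropped.

SQL:
SELECT a.product, b.name AS customer
FROM orders a
INNER JOIN customers b ON a.customer_id = b.id

Result:
product | customer
--------+---------
Camera  | Olivia  
Mouse   | Jack    
Monitor | Yara    


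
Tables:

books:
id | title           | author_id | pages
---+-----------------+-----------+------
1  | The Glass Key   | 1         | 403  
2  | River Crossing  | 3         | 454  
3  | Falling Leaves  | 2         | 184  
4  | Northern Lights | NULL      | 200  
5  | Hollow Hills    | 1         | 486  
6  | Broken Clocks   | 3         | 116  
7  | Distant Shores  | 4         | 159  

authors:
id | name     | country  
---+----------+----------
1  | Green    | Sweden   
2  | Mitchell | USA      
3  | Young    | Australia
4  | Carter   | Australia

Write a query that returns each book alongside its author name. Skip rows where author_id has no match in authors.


INNER JOIN keeps only books rows whose author_id matches an id in authors. Walk through each book:
  - book 1 (The Glass Key): author_id=1 -> matches Green
  - book 2 (River Crossing): author_id=3 -> matches Young
  - book 3 (Falling Leaves): author_id=2 -> matches Mitchell
  - book 4 (Northern Lights): author_id=NULL, no match -> dropped
  - book 5 (Hollow Hills): author_id=1 -> matches Green
  - book 6 (Broken Clocks): author_id=3 -> matches Young
  - book 7 (Distant Shores): author_id=4 -> matches Carter
So 1 of 7 rows is dropped.

SQL:
SELECT a.title, b.name AS author
FROM books a
INNER JOIN authors b ON a.author_id = b.id

Result:
title          | author  
---------------+---------
The Glass Key  | Green   
River Crossing | Young   
Falling Leaves | Mitchell
Hollow Hills   | Green   
Broken Clocks  | Young   
Distant Shores | Carter  


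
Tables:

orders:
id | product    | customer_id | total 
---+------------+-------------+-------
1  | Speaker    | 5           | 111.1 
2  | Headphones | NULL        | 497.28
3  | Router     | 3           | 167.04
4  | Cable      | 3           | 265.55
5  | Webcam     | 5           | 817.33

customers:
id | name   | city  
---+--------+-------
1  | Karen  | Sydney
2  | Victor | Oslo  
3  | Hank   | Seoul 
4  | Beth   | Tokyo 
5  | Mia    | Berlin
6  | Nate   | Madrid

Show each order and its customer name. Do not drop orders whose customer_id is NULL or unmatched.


LEFT JOIN keeps every row from orders (the left table); where customer_id has no match in customers, the customer columns become NULL. Walk through each order:
  - order 1 (Speaker): customer_id=5 -> matches Mia
  - order 2 (Headphones): customer_id=NULL, no match -> kept with NULL
  - order 3 (Router): customer_id=3 -> matches Hank
  - order 4 (Cable): customer_id=3 -> matches Hank
  - order 5 (Webcam): customer_id=5 -> matches Mia
All 5 rows appear; 1 has NULL customer.

SQL:
SELECT a.product, b.name AS customer
FROM orders a
LEFT JOIN customers b ON a.customer_id = b.id

Result:
product    | customer
-----------+---------
Speaker    | Mia     
Headphones | NULL    
Router     | Hank    
Cable      | Hank    
Webcam     | Mia     


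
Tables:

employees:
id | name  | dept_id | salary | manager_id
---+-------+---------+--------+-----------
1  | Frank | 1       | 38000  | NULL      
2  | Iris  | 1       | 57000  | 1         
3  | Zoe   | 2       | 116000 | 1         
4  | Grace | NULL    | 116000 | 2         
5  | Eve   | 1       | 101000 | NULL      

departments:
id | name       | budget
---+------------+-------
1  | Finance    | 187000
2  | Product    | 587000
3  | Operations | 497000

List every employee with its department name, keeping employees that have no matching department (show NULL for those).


LEFT JOIN keeps every row from employees (the left table); where dept_id has no match in departments, the department columns become NULL. Walk through each employee:
  - employee 1 (Frank): dept_id=1 -> matches Finance
  - employee 2 (Iris): dept_id=1 -> matches Finance
  - employee 3 (Zoe): dept_id=2 -> matches Product
  - employee 4 (Grace): dept_id=NULL, no match -> kept with NULL
  - employee 5 (Eve): dept_id=1 -> matches Finance
All 5 rows appear; 1 has NULL department.

SQL:
SELECT a.name, b.name AS department
FROM employees a
LEFT JOIN departments b ON a.dept_id = b.id

Result:
name  | department
------+-----------
Frank | Finance   
Iris  | Finance   
Zoe   | Product   
Grace | NULL      
Eve   | Finance   


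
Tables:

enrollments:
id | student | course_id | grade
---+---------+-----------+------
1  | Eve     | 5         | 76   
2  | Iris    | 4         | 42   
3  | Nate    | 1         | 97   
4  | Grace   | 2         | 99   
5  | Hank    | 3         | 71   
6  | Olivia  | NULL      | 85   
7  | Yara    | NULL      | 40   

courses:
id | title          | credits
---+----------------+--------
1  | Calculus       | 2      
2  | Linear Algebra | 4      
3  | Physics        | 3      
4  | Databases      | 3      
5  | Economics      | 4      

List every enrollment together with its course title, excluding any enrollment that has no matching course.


INNER JOIN keeps only enrollments rows whose course_id matches an id in courses. Walk through each enrollment:
  - enrollment 1 (Eve): course_id=5 -> matches Economics
  - enrollment 2 (Iris): course_id=4 -> matches Databases
  - enrollment 3 (Nate): course_id=1 -> matches Calculus
  - enrollment 4 (Grace): course_id=2 -> matches Linear Algebra
  - enrollment 5 (Hank): course_id=3 -> matches Physics
  - enrollment 6 (Olivia): course_id=NULL, no match -> dropped
  - enrollment 7 (Yara): course_id=NULL, no match -> dropped
So 2 of 7 rows are dropped.

SQL:
SELECT a.student, b.title AS course
FROM enrollments a
INNER JOIN courses b ON a.course_id = b.id

Result:
student | course        
--------+---------------
Eve     | Economics     
Iris    | Databases     
Nate    | Calculus      
Grace   | Linear Algebra
Hank    | Physics       


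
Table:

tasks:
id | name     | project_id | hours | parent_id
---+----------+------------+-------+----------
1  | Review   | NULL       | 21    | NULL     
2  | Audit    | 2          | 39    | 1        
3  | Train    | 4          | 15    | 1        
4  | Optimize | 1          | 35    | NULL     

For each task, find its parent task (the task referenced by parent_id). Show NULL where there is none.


This is a self-join: tasks is joined to a second copy of itself, matching each row's parent_id to another row's id. Use LEFT JOIN so rows with parent_id=NULL are kept.
  - task 1 (Review): parent_id=NULL -> NULL
  - task 2 (Audit): parent_id=1 -> Review
  - task 3 (Train): parent_id=1 -> Review
  - task 4 (Optimize): parent_id=NULL -> NULL

SQL:
SELECT a.name AS item, b.name AS parent
FROM tasks a
LEFT JOIN tasks b ON a.parent_id = b.id

Result:
item     | parent
---------+-------
Review   | NULL  
Audit    | Review
Train    | Review
Optimize | NULL  


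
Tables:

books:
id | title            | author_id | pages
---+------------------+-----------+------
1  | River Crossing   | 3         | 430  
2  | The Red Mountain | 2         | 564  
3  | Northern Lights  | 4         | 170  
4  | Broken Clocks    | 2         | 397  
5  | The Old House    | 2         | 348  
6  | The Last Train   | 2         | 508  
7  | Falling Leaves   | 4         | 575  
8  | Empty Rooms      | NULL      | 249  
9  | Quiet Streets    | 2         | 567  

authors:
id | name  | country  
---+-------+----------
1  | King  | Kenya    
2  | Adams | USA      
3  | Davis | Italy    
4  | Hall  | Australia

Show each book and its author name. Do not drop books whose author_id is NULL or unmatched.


LEFT JOIN keeps every row from books (the left table); where author_id has no match in authors, the author columns become NULL. Walk through each book:
  - book 1 (River Crossing): author_id=3 -> matches Davis
  - book 2 (The Red Mountain): author_id=2 -> matches Adams
  - book 3 (Northern Lights): author_id=4 -> matches Hall
  - book 4 (Broken Clocks): author_id=2 -> matches Adams
  - book 5 (The Old House): author_id=2 -> matches Adams
  - book 6 (The Last Train): author_id=2 -> matches Adams
  - book 7 (Falling Leaves): author_id=4 -> matches Hall
  - book 8 (Empty Rooms): author_id=NULL, no match -> kept with NULL
  - book 9 (Quiet Streets): author_id=2 -> matches Adams
All 9 rows appear; 1 has NULL author.

SQL:
SELECT a.title, b.name AS author
FROM books a
LEFT JOIN authors b ON a.author_id = b.id

Result:
title            | author
-----------------+-------
River Crossing   | Davis 
The Red Mountain | Adams 
Northern Lights  | Hall  
Broken Clocks    | Adams 
The Old House    | Adams 
The Last Train   | Adams 
Falling Leaves   | Hall  
Empty Rooms      | NULL  
Quiet Streets    | Adams 


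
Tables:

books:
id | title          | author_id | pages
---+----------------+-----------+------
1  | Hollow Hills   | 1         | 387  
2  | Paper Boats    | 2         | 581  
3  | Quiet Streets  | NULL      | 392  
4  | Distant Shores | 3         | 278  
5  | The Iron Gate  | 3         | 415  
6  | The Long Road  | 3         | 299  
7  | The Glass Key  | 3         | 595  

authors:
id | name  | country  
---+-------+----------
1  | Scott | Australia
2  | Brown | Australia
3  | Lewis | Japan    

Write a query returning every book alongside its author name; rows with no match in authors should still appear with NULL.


LEFT JOIN keeps every row from books (the left table); where author_id has no match in authors, the author columns become NULL. Walk through each book:
  - book 1 (Hollow Hills): author_id=1 -> matches Scott
  - book 2 (Paper Boats): author_id=2 -> matches Brown
  - book 3 (Quiet Streets): author_id=NULL, no match -> kept with NULL
  - book 4 (Distant Shores): author_id=3 -> matches Lewis
  - book 5 (The Iron Gate): author_id=3 -> matches Lewis
  - book 6 (The Long Road): author_id=3 -> matches Lewis
  - book 7 (The Glass Key): author_id=3 -> matches Lewis
All 7 rows appear; 1 has NULL author.

SQL:
SELECT a.title, b.name AS author
FROM books a
LEFT JOIN authors b ON a.author_id = b.id

Result:
title          | author
---------------+-------
Hollow Hills   | Scott 
Paper Boats    | Brown 
Quiet Streets  | NULL  
Distant Shores | Lewis 
The Iron Gate  | Lewis 
The Long Road  | Lewis 
The Glass Key  | Lewis 


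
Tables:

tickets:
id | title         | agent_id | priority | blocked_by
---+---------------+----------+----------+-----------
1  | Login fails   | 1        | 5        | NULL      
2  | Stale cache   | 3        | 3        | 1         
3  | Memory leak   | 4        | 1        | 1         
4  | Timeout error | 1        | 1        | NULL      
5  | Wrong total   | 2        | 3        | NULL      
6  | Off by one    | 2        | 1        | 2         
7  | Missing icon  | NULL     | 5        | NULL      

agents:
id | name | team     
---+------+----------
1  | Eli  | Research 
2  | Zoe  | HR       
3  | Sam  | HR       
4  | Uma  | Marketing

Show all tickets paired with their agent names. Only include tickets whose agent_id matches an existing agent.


INNER JOIN keeps only tickets rows whose agent_id matches an id in agents. Walk through each ticket:
  - ticket 1 (Login fails): agent_id=1 -> matches Eli
  - ticket 2 (Stale cache): agent_id=3 -> matches Sam
  - ticket 3 (Memory leak): agent_id=4 -> matches Uma
  - ticket 4 (Timeout error): agent_id=1 -> matches Eli
  - ticket 5 (Wrong total): agent_id=2 -> matches Zoe
  - ticket 6 (Off by one): agent_id=2 -> matches Zoe
  - ticket 7 (Missing icon): agent_id=NULL, no match -> dropped
So 1 of 7 rows is dropped.

SQL:
SELECT a.title, b.name AS agent
FROM tickets a
INNER JOIN agents b ON a.agent_id = b.id

Result:
title         | agent
--------------+------
Login fails   | Eli  
Stale cache   | Sam  
Memory leak   | Uma  
Timeout error | Eli  
Wrong total   | Zoe  
Off by one    | Zoe  


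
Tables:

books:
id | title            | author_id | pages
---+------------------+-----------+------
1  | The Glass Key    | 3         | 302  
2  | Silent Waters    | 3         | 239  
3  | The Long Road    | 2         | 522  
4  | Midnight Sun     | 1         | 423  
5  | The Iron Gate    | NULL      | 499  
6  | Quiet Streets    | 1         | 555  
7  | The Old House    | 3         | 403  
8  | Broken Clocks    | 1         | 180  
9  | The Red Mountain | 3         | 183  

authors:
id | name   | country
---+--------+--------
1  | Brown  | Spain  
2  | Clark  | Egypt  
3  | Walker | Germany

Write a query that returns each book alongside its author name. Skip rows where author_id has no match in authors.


INNER JOIN keeps only books rows whose author_id matches an id in authors. Walk through each book:
  - book 1 (The Glass Key): author_id=3 -> matches Walker
  - book 2 (Silent Waters): author_id=3 -> matches Walker
  - book 3 (The Long Road): author_id=2 -> matches Clark
  - book 4 (Midnight Sun): author_id=1 -> matches Brown
  - book 5 (The Iron Gate): author_id=NULL, no match -> dropped
  - book 6 (Quiet Streets): author_id=1 -> matches Brown
  - book 7 (The Old House): author_id=3 -> matches Walker
  - book 8 (Broken Clocks): author_id=1 -> matches Brown
  - book 9 (The Red Mountain): author_id=3 -> matches Walker
So 1 of 9 rows is dropped.

SQL:
SELECT a.title, b.name AS author
FROM books a
INNER JOIN authors b ON a.author_id = b.id

Result:
title            | author
-----------------+-------
The Glass Key    | Walker
Silent Waters    | Walker
The Long Road    | Clark 
Midnight Sun     | Brown 
Quiet Streets    | Brown 
The Old House    | Walker
Broken Clocks    | Brown 
The Red Mountain | Walker


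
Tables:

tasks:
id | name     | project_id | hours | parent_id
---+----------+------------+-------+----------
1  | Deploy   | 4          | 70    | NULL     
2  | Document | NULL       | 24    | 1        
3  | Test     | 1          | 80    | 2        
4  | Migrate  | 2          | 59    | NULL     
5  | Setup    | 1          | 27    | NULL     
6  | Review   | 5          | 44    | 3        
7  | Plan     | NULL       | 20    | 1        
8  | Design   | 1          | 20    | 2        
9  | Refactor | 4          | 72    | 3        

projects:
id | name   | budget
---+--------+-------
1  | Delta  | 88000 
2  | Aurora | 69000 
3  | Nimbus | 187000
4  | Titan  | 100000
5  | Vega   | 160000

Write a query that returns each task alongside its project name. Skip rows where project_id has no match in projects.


INNER JOIN keeps only tasks rows whose project_id matches an id in projects. Walk through each task:
  - task 1 (Deploy): project_id=4 -> matches Titan
  - task 2 (Document): project_id=NULL, no match -> dropped
  - task 3 (Test): project_id=1 -> matches Delta
  - task 4 (Migrate): project_id=2 -> matches Aurora
  - task 5 (Setup): project_id=1 -> matches Delta
  - task 6 (Review): project_id=5 -> matches Vega
  - task 7 (Plan): project_id=NULL, no match -> dropped
  - task 8 (Design): project_id=1 -> matches Delta
  - task 9 (Refactor): project_id=4 -> matches Titan
So 2 of 9 rows are dropped.

SQL:
SELECT a.name, b.name AS project
FROM tasks a
INNER JOIN projects b ON a.project_id = b.id

Result:
name     | project
---------+--------
Deploy   | Titan  
Test     | Delta  
Migrate  | Aurora 
Setup    | Delta  
Review   | Vega   
Design   | Delta  
Refactor | Titan  


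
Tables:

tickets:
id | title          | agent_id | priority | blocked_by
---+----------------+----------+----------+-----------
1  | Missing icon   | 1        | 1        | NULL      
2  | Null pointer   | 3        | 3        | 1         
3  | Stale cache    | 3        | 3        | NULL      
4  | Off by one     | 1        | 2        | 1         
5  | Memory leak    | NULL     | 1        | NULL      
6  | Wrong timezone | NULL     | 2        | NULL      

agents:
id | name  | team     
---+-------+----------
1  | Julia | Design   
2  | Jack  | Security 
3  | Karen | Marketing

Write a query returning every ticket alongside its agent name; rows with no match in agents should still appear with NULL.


LEFT JOIN keeps every row from tickets (the left table); where agent_id has no match in agents, the agent columns become NULL. Walk through each ticket:
  - ticket 1 (Missing icon): agent_id=1 -> matches Julia
  - ticket 2 (Null pointer): agent_id=3 -> matches Karen
  - ticket 3 (Stale cache): agent_id=3 -> matches Karen
  - ticket 4 (Off by one): agent_id=1 -> matches Julia
  - ticket 5 (Memory leak): agent_id=NULL, no match -> kept with NULL
  - ticket 6 (Wrong timezone): agent_id=NULL, no match -> kept with NULL
All 6 rows appear; 2 have NULL agent.

SQL:
SELECT a.title, b.name AS agent
FROM tickets a
LEFT JOIN agents b ON a.agent_id = b.id

Result:
title          | agent
---------------+------
Missing icon   | Julia
Null pointer   | Karen
Stale cache    | Karen
Off by one     | Julia
Memory leak    | NULL 
Wrong timezone | NULL 


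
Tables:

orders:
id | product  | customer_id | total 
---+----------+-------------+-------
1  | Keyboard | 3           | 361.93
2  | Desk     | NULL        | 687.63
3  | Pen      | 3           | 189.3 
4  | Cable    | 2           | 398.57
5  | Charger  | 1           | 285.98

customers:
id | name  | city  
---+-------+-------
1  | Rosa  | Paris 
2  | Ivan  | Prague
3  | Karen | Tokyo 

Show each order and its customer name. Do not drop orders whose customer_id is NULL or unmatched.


LEFT JOIN keeps every row from orders (the left table); where customer_id has no match in customers, the customer columns become NULL. Walk through each order:
  - order 1 (Keyboard): customer_id=3 -> matches Karen
  - order 2 (Desk): customer_id=NULL, no match -> kept with NULL
  - order 3 (Pen): customer_id=3 -> matches Karen
  - order 4 (Cable): customer_id=2 -> matches Ivan
  - order 5 (Charger): customer_id=1 -> matches Rosa
All 5 rows appear; 1 has NULL customer.

SQL:
SELECT a.product, b.name AS customer
FROM orders a
LEFT JOIN customers b ON a.customer_id = b.id

Result:
product  | customer
---------+---------
Keyboard | Karen   
Desk     | NULL    
Pen      | Karen   
Cable    | Ivan    
Charger  | Rosa    


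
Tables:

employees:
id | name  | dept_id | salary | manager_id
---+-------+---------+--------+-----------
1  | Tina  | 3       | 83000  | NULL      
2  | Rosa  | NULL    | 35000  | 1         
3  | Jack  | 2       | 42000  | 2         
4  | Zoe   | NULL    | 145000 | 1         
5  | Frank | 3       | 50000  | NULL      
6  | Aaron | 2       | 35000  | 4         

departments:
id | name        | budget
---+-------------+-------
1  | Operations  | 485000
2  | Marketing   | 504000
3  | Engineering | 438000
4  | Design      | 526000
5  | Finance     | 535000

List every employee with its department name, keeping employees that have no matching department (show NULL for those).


LEFT JOIN keeps every row from employees (the left table); where dept_id has no match in departments, the department columns become NULL. Walk through each employee:
  - employee 1 (Tina): dept_id=3 -> matches Engineering
  - employee 2 (Rosa): dept_id=NULL, no match -> kept with NULL
  - employee 3 (Jack): dept_id=2 -> matches Marketing
  - employee 4 (Zoe): dept_id=NULL, no match -> kept with NULL
  - employee 5 (Frank): dept_id=3 -> matches Engineering
  - employee 6 (Aaron): dept_id=2 -> matches Marketing
All 6 rows appear; 2 have NULL department.

SQL:
SELECT a.name, b.name AS department
FROM employees a
LEFT JOIN departments b ON a.dept_id = b.id

Result:
name  | department 
------+------------
Tina  | Engineering
Rosa  | NULL       
Jack  | Marketing  
Zoe   | NULL       
Frank | Engineering
Aaron | Marketing  


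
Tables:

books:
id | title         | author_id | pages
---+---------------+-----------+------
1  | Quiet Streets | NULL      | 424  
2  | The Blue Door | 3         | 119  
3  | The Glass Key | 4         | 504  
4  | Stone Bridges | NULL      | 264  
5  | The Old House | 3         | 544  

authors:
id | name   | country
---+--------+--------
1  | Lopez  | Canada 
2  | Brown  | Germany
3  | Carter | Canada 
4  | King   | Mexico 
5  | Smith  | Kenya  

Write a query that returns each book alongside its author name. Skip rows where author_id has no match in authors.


INNER JOIN keeps only books rows whose author_id matches an id in authors. Walk through each book:
  - book 1 (Quiet Streets): author_id=NULL, no match -> dropped
  - book 2 (The Blue Door): author_id=3 -> matches Carter
  - book 3 (The Glass Key): author_id=4 -> matches King
  - book 4 (Stone Bridges): author_id=NULL, no match -> dropped
  - book 5 (The Old House): author_id=3 -> matches Carter
So 2 of 5 rows are dropped.

SQL:
SELECT a.title, b.name AS author
FROM books a
INNER JOIN authors b ON a.author_id = b.id

Result:
title         | author
--------------+-------
The Blue Door | Carter
The Glass Key | King  
The Old House | Carter


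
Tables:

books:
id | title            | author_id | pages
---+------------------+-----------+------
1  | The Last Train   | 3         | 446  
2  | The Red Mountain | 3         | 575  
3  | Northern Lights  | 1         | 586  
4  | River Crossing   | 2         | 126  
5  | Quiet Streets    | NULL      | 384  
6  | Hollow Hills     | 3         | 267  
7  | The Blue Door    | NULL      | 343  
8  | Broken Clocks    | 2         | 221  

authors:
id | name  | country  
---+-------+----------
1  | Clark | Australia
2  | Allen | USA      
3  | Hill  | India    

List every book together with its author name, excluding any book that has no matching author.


INNER JOIN keeps only books rows whose author_id matches an id in authors. Walk through each book:
  - book 1 (The Last Train): author_id=3 -> matches Hill
  - book 2 (The Red Mountain): author_id=3 -> matches Hill
  - book 3 (Northern Lights): author_id=1 -> matches Clark
  - book 4 (River Crossing): author_id=2 -> matches Allen
  - book 5 (Quiet Streets): author_id=NULL, no match -> dropped
  - book 6 (Hollow Hills): author_id=3 -> matches Hill
  - book 7 (The Blue Door): author_id=NULL, no match -> dropped
  - book 8 (Broken Clocks): author_id=2 -> matches Allen
So 2 of 8 rows are dropped.

SQL:
SELECT a.title, b.name AS author
FROM books a
INNER JOIN authors b ON a.author_id = b.id

Result:
title            | author
-----------------+-------
The Last Train   | Hill  
The Red Mountain | Hill  
Northern Lights  | Clark 
River Crossing   | Allen 
Hollow Hills     | Hill  
Broken Clocks    | Allen 


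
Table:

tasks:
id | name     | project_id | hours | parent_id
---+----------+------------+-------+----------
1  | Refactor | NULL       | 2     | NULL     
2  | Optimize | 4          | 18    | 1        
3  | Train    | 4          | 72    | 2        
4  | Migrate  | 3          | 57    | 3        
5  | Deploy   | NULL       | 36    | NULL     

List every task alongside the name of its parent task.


This is a self-join: tasks is joined to a second copy of itself, matching each row's parent_id to another row's id. Use LEFT JOIN so rows with parent_id=NULL are kept.
  - task 1 (Refactor): parent_id=NULL -> NULL
  - task 2 (Optimize): parent_id=1 -> Refactor
  - task 3 (Train): parent_id=2 -> Optimize
  - task 4 (Migrate): parent_id=3 -> Train
  - task 5 (Deploy): parent_id=NULL -> NULL

SQL:
SELECT a.name AS item, b.name AS parent
FROM tasks a
LEFT JOIN tasks b ON a.parent_id = b.id

Result:
item     | parent  
---------+---------
Refactor | NULL    
Optimize | Refactor
Train    | Optimize
Migrate  | Train   
Deploy   | NULL    


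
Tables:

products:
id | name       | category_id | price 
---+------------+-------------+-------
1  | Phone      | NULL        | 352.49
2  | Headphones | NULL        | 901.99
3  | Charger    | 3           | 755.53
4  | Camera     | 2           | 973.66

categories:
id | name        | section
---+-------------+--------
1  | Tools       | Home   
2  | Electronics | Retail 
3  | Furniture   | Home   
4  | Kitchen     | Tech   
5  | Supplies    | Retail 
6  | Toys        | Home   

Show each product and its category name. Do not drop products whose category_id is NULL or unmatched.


LEFT JOIN keeps every row from products (the left table); where category_id has no match in categories, the category columns become NULL. Walk through each product:
  - product 1 (Phone): category_id=NULL, no match -> kept with NULL
  - product 2 (Headphones): category_id=NULL, no match -> kept with NULL
  - product 3 (Charger): category_id=3 -> matches Furniture
  - product 4 (Camera): category_id=2 -> matches Electronics
All 4 rows appear; 2 have NULL category.

SQL:
SELECT a.name, b.name AS category
FROM products a
LEFT JOIN categories b ON a.category_id = b.id

Result:
name       | category   
-----------+------------
Phone      | NULL       
Headphones | NULL       
Charger    | Furniture  
Camera     | Electronics


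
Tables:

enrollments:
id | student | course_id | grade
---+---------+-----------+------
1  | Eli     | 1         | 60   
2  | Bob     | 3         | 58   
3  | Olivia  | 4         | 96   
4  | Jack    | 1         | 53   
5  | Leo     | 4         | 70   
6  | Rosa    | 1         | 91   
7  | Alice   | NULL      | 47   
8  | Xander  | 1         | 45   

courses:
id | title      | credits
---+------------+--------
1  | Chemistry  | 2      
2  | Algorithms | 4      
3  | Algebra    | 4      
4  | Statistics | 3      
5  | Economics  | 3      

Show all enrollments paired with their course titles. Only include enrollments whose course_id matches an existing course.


INNER JOIN keeps only enrollments rows whose course_id matches an id in courses. Walk through each enrollment:
  - enrollment 1 (Eli): course_id=1 -> matches Chemistry
  - enrollment 2 (Bob): course_id=3 -> matches Algebra
  - enrollment 3 (Olivia): course_id=4 -> matches Statistics
  - enrollment 4 (Jack): course_id=1 -> matches Chemistry
  - enrollment 5 (Leo): course_id=4 -> matches Statistics
  - enrollment 6 (Rosa): course_id=1 -> matches Chemistry
  - enrollment 7 (Alice): course_id=NULL, no match -> dropped
  - enrollment 8 (Xander): course_id=1 -> matches Chemistry
So 1 of 8 rows is dropped.

SQL:
SELECT a.student, b.title AS course
FROM enrollments a
INNER JOIN courses b ON a.course_id = b.id

Result:
student | course    
--------+-----------
Eli     | Chemistry 
Bob     | Algebra   
Olivia  | Statistics
Jack    | Chemistry 
Leo     | Statistics
Rosa    | Chemistry 
Xander  | Chemistry 


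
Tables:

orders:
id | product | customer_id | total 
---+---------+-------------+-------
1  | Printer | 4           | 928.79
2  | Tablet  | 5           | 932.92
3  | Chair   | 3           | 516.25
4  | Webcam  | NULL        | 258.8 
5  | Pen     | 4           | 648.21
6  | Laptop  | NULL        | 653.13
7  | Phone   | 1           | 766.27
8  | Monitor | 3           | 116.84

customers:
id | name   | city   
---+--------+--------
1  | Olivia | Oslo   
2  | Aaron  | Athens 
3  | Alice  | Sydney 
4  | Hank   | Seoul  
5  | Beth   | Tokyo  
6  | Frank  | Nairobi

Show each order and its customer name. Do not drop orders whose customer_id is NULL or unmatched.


LEFT JOIN keeps every row from orders (the left table); where customer_id has no match in customers, the customer columns become NULL. Walk through each order:
  - order 1 (Printer): customer_id=4 -> matches Hank
  - order 2 (Tablet): customer_id=5 -> matches Beth
  - order 3 (Chair): customer_id=3 -> matches Alice
  - order 4 (Webcam): customer_id=NULL, no match -> kept with NULL
  - order 5 (Pen): customer_id=4 -> matches Hank
  - order 6 (Laptop): customer_id=NULL, no match -> kept with NULL
  - order 7 (Phone): customer_id=1 -> matches Olivia
  - order 8 (Monitor): customer_id=3 -> matches Alice
All 8 rows appear; 2 have NULL customer.

SQL:
SELECT a.product, b.name AS customer
FROM orders a
LEFT JOIN customers b ON a.customer_id = b.id

Result:
product | customer
--------+---------
Printer | Hank    
Tablet  | Beth    
Chair   | Alice   
Webcam  | NULL    
Pen     | Hank    
Laptop  | NULL    
Phone   | Olivia  
Monitor | Alice   


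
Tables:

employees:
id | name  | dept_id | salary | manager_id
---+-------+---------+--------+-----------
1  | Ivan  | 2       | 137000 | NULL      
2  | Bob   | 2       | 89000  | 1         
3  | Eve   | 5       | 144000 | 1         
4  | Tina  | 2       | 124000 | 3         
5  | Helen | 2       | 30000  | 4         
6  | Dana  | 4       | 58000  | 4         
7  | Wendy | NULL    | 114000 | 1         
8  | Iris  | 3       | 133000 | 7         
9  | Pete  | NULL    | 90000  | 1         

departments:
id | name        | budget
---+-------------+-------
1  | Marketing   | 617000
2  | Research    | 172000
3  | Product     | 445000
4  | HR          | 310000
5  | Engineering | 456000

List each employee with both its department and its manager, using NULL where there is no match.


Two LEFT JOINs from the same base table employees: one to departments via dept_id, one to employees itself via manager_id. Both are LEFT so every employee is preserved.
Match against departments:
  - employee 1 (Ivan): dept_id=2 -> matches Research
  - employee 2 (Bob): dept_id=2 -> matches Research
  - employee 3 (Eve): dept_id=5 -> matches Engineering
  - employee 4 (Tina): dept_id=2 -> matches Research
  - employee 5 (Helen): dept_id=2 -> matches Research
  - employee 6 (Dana): dept_id=4 -> matches HR
  - employee 7 (Wendy): dept_id=NULL, no match -> kept with NULL
  - employee 8 (Iris): dept_id=3 -> matches Product
  - employee 9 (Pete): dept_id=NULL, no match -> kept with NULL
Match against employees (self):
  - employee 1 (Ivan): manager_id=NULL -> NULL
  - employee 2 (Bob): manager_id=1 -> Ivan
  - employee 3 (Eve): manager_id=1 -> Ivan
  - employee 4 (Tina): manager_id=3 -> Eve
  - employee 5 (Helen): manager_id=4 -> Tina
  - employee 6 (Dana): manager_id=4 -> Tina
  - employee 7 (Wendy): manager_id=1 -> Ivan
  - employee 8 (Iris): manager_id=7 -> Wendy
  - employee 9 (Pete): manager_id=1 -> Ivan

SQL:
SELECT a.name, b.name AS department, c.name AS manager
FROM employees a
LEFT JOIN departments b ON a.dept_id = b.id
LEFT JOIN employees c ON a.manager_id = c.id

Result:
name  | department  | manager
------+-------------+--------
Ivan  | Research    | NULL   
Bob   | Research    | Ivan   
Eve   | Engineering | Ivan   
Tina  | Research    | Eve    
Helen | Research    | Tina   
Dana  | HR          | Tina   
Wendy | NULL        | Ivan   
Iris  | Product     | Wendy  
Pete  | NULL        | Ivan   


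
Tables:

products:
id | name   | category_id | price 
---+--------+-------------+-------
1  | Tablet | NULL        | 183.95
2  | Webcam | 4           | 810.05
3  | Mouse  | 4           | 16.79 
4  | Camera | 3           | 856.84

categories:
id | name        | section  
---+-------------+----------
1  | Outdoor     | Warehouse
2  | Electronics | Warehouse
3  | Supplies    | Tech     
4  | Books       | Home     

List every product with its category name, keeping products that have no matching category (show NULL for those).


LEFT JOIN keeps every row from products (the left table); where category_id has no match in categories, the category columns become NULL. Walk through each product:
  - product 1 (Tablet): category_id=NULL, no match -> kept with NULL
  - product 2 (Webcam): category_id=4 -> matches Books
  - product 3 (Mouse): category_id=4 -> matches Books
  - product 4 (Camera): category_id=3 -> matches Supplies
All 4 rows appear; 1 has NULL category.

SQL:
SELECT a.name, b.name AS category
FROM products a
LEFT JOIN categories b ON a.category_id = b.id

Result:
name   | category
-------+---------
Tablet | NULL    
Webcam | Books   
Mouse  | Books   
Camera | Supplies


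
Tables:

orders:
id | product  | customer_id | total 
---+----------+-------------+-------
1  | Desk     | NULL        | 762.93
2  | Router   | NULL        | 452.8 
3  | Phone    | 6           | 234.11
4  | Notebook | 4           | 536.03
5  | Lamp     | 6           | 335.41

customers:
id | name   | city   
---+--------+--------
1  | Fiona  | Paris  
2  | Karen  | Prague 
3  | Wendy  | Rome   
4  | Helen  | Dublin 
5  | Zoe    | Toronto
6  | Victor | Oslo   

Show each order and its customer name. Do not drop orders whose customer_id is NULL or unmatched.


LEFT JOIN keeps every row from orders (the left table); where customer_id has no match in customers, the customer columns become NULL. Walk through each order:
  - order 1 (Desk): customer_id=NULL, no match -> kept with NULL
  - order 2 (Router): customer_id=NULL, no match -> kept with NULL
  - order 3 (Phone): customer_id=6 -> matches Victor
  - order 4 (Notebook): customer_id=4 -> matches Helen
  - order 5 (Lamp): customer_id=6 -> matches Victor
All 5 rows appear; 2 have NULL customer.

SQL:
SELECT a.product, b.name AS customer
FROM orders a
LEFT JOIN customers b ON a.customer_id = b.id

Result:
product  | customer
---------+---------
Desk     | NULL    
Router   | NULL    
Phone    | Victor  
Notebook | Helen   
Lamp     | Victor  


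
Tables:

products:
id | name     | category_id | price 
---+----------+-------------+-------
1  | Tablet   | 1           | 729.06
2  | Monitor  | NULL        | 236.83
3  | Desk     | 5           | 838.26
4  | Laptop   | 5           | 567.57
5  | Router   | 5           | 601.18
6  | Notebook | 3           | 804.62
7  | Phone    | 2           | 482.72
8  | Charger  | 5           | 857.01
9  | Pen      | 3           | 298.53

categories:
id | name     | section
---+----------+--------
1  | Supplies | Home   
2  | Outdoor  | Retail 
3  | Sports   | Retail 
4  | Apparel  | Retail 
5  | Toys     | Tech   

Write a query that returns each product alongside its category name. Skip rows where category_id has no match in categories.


INNER JOIN keeps only products rows whose category_id matches an id in categories. Walk through each product:
  - product 1 (Tablet): category_id=1 -> matches Supplies
  - product 2 (Monitor): category_id=NULL, no match -> dropped
  - product 3 (Desk): category_id=5 -> matches Toys
  - product 4 (Laptop): category_id=5 -> matches Toys
  - product 5 (Router): category_id=5 -> matches Toys
  - product 6 (Notebook): category_id=3 -> matches Sports
  - product 7 (Phone): category_id=2 -> matches Outdoor
  - product 8 (Charger): category_id=5 -> matches Toys
  - product 9 (Pen): category_id=3 -> matches Sports
So 1 of 9 rows is dropped.

SQL:
SELECT a.name, b.name AS category
FROM products a
INNER JOIN categories b ON a.category_id = b.id

Result:
name     | category
---------+---------
Tablet   | Supplies
Desk     | Toys    
Laptop   | Toys    
Router   | Toys    
Notebook | Sports  
Phone    | Outdoor 
Charger  | Toys    
Pen      | Sports  


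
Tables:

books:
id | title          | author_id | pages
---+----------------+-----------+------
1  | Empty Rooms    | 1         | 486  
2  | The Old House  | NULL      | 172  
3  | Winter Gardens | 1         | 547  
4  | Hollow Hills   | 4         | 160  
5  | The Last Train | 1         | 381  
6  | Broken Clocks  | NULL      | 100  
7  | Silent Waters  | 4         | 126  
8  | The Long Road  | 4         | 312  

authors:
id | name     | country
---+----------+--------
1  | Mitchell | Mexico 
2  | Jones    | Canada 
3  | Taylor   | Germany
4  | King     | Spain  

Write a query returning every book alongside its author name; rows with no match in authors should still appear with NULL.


LEFT JOIN keeps every row from books (the left table); where author_id has no match in authors, the author columns become NULL. Walk through each book:
  - book 1 (Empty Rooms): author_id=1 -> matches Mitchell
  - book 2 (The Old House): author_id=NULL, no match -> kept with NULL
  - book 3 (Winter Gardens): author_id=1 -> matches Mitchell
  - book 4 (Hollow Hills): author_id=4 -> matches King
  - book 5 (The Last Train): author_id=1 -> matches Mitchell
  - book 6 (Broken Clocks): author_id=NULL, no match -> kept with NULL
  - book 7 (Silent Waters): author_id=4 -> matches King
  - book 8 (The Long Road): author_id=4 -> matches King
All 8 rows appear; 2 have NULL author.

SQL:
SELECT a.title, b.name AS author
FROM books a
LEFT JOIN authors b ON a.author_id = b.id

Result:
title          | author  
---------------+---------
Empty Rooms    | Mitchell
The Old House  | NULL    
Winter Gardens | Mitchell
Hollow Hills   | King    
The Last Train | Mitchell
Broken Clocks  | NULL    
Silent Waters  | King    
The Long Road  | King    


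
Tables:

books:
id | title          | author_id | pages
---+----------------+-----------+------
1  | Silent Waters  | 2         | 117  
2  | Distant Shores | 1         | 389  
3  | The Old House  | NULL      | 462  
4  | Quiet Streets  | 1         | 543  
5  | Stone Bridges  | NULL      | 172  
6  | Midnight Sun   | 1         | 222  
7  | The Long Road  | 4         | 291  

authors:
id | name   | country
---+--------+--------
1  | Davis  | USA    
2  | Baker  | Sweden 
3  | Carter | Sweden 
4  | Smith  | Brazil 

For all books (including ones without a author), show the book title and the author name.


LEFT JOIN keeps every row from books (the left table); where author_id has no match in authors, the author columns become NULL. Walk through each book:
  - book 1 (Silent Waters): author_id=2 -> matches Baker
  - book 2 (Distant Shores): author_id=1 -> matches Davis
  - book 3 (The Old House): author_id=NULL, no match -> kept with NULL
  - book 4 (Quiet Streets): author_id=1 -> matches Davis
  - book 5 (Stone Bridges): author_id=NULL, no match -> kept with NULL
  - book 6 (Midnight Sun): author_id=1 -> matches Davis
  - book 7 (The Long Road): author_id=4 -> matches Smith
All 7 rows appear; 2 have NULL author.

SQL:
SELECT a.title, b.name AS author
FROM books a
LEFT JOIN authors b ON a.author_id = b.id

Result:
title          | author
---------------+-------
Silent Waters  | Baker 
Distant Shores | Davis 
The Old House  | NULL  
Quiet Streets  | Davis 
Stone Bridges  | NULL  
Midnight Sun   | Davis 
The Long Road  | Smith 


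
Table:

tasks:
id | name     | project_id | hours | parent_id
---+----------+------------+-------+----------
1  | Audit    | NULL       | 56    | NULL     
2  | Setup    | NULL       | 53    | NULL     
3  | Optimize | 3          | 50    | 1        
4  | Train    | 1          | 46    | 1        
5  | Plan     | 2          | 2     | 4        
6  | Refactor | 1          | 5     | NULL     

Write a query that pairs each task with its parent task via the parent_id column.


This is a self-join: tasks is joined to a second copy of itself, matching each row's parent_id to another row's id. Use LEFT JOIN so rows with parent_id=NULL are kept.
  - task 1 (Audit): parent_id=NULL -> NULL
  - task 2 (Setup): parent_id=NULL -> NULL
  - task 3 (Optimize): parent_id=1 -> Audit
  - task 4 (Train): parent_id=1 -> Audit
  - task 5 (Plan): parent_id=4 -> Train
  - task 6 (Refactor): parent_id=NULL -> NULL

SQL:
SELECT a.name AS item, b.name AS parent
FROM tasks a
LEFT JOIN tasks b ON a.parent_id = b.id

Result:
item     | parent
---------+-------
Audit    | NULL  
Setup    | NULL  
Optimize | Audit 
Train    | Audit 
Plan     | Train 
Refactor | NULL  
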